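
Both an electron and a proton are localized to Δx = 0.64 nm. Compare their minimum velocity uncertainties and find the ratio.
The electron has the larger minimum velocity uncertainty, by a ratio of 1836.2.

For both particles, Δp_min = ℏ/(2Δx) = 8.239e-26 kg·m/s (same for both).

The velocity uncertainty is Δv = Δp/m:
- electron: Δv = 8.239e-26 / 9.109e-31 = 9.044e+04 m/s = 90.443 km/s
- proton: Δv = 8.239e-26 / 1.673e-27 = 4.926e+01 m/s = 49.257 m/s

Ratio: 9.044e+04 / 4.926e+01 = 1836.2

The lighter particle has larger velocity uncertainty because Δv ∝ 1/m.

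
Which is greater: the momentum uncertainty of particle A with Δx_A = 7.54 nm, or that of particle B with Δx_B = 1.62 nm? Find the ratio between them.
Particle B has the larger minimum momentum uncertainty, by a factor of 4.65.

For each particle, the minimum momentum uncertainty is Δp_min = ℏ/(2Δx):

Particle A: Δp_A = ℏ/(2×7.540e-09 m) = 6.993e-27 kg·m/s
Particle B: Δp_B = ℏ/(2×1.620e-09 m) = 3.255e-26 kg·m/s

Ratio: Δp_B/Δp_A = 4.65

Since Δp_min ∝ 1/Δx, the particle with smaller position uncertainty (B) has larger momentum uncertainty.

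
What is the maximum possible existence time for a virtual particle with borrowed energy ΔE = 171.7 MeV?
1.917 ys

Using the energy-time uncertainty principle:
ΔEΔt ≥ ℏ/2

For a virtual particle borrowing energy ΔE, the maximum lifetime is:
Δt_max = ℏ/(2ΔE)

Converting energy:
ΔE = 171.7 MeV = 2.751e-11 J

Δt_max = (1.055e-34 J·s) / (2 × 2.751e-11 J)
Δt_max = 1.917e-24 s = 1.917 ys

Virtual particles with higher borrowed energy exist for shorter times.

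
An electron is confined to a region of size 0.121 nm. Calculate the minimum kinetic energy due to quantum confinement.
650.567 meV

Using the uncertainty principle:

1. Position uncertainty: Δx ≈ 1.210e-10 m
2. Minimum momentum uncertainty: Δp = ℏ/(2Δx) = 4.358e-25 kg·m/s
3. Minimum kinetic energy:
   KE = (Δp)²/(2m) = (4.358e-25)²/(2 × 9.109e-31 kg)
   KE = 1.042e-19 J = 650.567 meV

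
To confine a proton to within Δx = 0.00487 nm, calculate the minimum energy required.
218.724 meV

Localizing a particle requires giving it sufficient momentum uncertainty:

1. From uncertainty principle: Δp ≥ ℏ/(2Δx)
   Δp_min = (1.055e-34 J·s) / (2 × 4.870e-12 m)
   Δp_min = 1.083e-23 kg·m/s

2. This momentum uncertainty corresponds to kinetic energy:
   KE ≈ (Δp)²/(2m) = (1.083e-23)²/(2 × 1.673e-27 kg)
   KE = 3.504e-20 J = 218.724 meV

Tighter localization requires more energy.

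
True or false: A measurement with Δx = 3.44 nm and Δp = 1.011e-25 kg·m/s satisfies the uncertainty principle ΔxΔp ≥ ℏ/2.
Yes, it satisfies the uncertainty principle.

Calculate the product ΔxΔp:
ΔxΔp = (3.440e-09 m) × (1.011e-25 kg·m/s)
ΔxΔp = 3.478e-34 J·s

Compare to the minimum allowed value ℏ/2:
ℏ/2 = 5.273e-35 J·s

Since ΔxΔp = 3.478e-34 J·s ≥ 5.273e-35 J·s = ℏ/2,
the measurement satisfies the uncertainty principle.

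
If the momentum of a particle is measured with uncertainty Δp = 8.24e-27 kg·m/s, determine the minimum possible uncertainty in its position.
6.399 nm

Using the Heisenberg uncertainty principle:
ΔxΔp ≥ ℏ/2

The minimum uncertainty in position is:
Δx_min = ℏ/(2Δp)
Δx_min = (1.055e-34 J·s) / (2 × 8.240e-27 kg·m/s)
Δx_min = 6.399e-09 m = 6.399 nm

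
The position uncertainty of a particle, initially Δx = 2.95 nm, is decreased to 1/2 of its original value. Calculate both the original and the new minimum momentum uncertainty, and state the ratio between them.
Original Δp_min = 1.787 × 10^-26 kg·m/s; new Δp'_min = 3.575 × 10^-26 kg·m/s; ratio Δp'_min/Δp_min = 2.

From the uncertainty principle ΔxΔp ≥ ℏ/2, the minimum momentum uncertainty is Δp_min = ℏ/(2Δx).

Original (Δx = 2.95 nm = 2.950e-09 m):
Δp_min = (1.055e-34 J·s)/(2 × 2.950e-09 m) = 1.787e-26 kg·m/s

When Δx → (1/2)Δx:
Δp'_min = ℏ/(2 × (1/2)Δx) = 2 × ℏ/(2Δx) = 2 × Δp_min
Δp'_min = 2 × 1.787e-26 kg·m/s = 3.575e-26 kg·m/s

Since Δp_min ∝ 1/Δx, when Δx is decreased to 1/2 of its original value, Δp_min increases to 2 times its original value.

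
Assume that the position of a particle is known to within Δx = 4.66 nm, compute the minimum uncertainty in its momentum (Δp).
1.132 × 10^-26 kg·m/s

Using the Heisenberg uncertainty principle:
ΔxΔp ≥ ℏ/2

The minimum uncertainty in momentum is:
Δp_min = ℏ/(2Δx)
Δp_min = (1.055e-34 J·s) / (2 × 4.660e-09 m)
Δp_min = 1.132e-26 kg·m/s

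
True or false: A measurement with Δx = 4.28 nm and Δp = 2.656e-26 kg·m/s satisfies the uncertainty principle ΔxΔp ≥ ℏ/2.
Yes, it satisfies the uncertainty principle.

Calculate the product ΔxΔp:
ΔxΔp = (4.280e-09 m) × (2.656e-26 kg·m/s)
ΔxΔp = 1.137e-34 J·s

Compare to the minimum allowed value ℏ/2:
ℏ/2 = 5.273e-35 J·s

Since ΔxΔp = 1.137e-34 J·s ≥ 5.273e-35 J·s = ℏ/2,
the measurement satisfies the uncertainty principle.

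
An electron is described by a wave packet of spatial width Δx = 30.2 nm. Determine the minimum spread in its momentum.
1.746 × 10^-27 kg·m/s

For a wave packet, the spatial width Δx and momentum spread Δp are related by the uncertainty principle:
ΔxΔp ≥ ℏ/2

The minimum momentum spread is:
Δp_min = ℏ/(2Δx)
Δp_min = (1.055e-34 J·s) / (2 × 3.020e-08 m)
Δp_min = 1.746e-27 kg·m/s

A wave packet cannot have both a well-defined position and well-defined momentum.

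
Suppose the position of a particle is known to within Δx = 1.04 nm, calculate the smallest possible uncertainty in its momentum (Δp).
5.070 × 10^-26 kg·m/s

Using the Heisenberg uncertainty principle:
ΔxΔp ≥ ℏ/2

The minimum uncertainty in momentum is:
Δp_min = ℏ/(2Δx)
Δp_min = (1.055e-34 J·s) / (2 × 1.040e-09 m)
Δp_min = 5.070e-26 kg·m/s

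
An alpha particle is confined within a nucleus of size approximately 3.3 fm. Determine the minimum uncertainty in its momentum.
1.598 × 10^-20 kg·m/s

Using the Heisenberg uncertainty principle:
ΔxΔp ≥ ℏ/2

With Δx ≈ L = 3.300e-15 m (the confinement size):
Δp_min = ℏ/(2Δx)
Δp_min = (1.055e-34 J·s) / (2 × 3.300e-15 m)
Δp_min = 1.598e-20 kg·m/s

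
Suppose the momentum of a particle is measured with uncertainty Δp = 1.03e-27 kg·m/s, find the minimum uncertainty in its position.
51.193 nm

Using the Heisenberg uncertainty principle:
ΔxΔp ≥ ℏ/2

The minimum uncertainty in position is:
Δx_min = ℏ/(2Δp)
Δx_min = (1.055e-34 J·s) / (2 × 1.030e-27 kg·m/s)
Δx_min = 5.119e-08 m = 51.193 nm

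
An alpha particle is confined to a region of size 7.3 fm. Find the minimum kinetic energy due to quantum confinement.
24.504 keV

Using the uncertainty principle:

1. Position uncertainty: Δx ≈ 7.300e-15 m
2. Minimum momentum uncertainty: Δp = ℏ/(2Δx) = 7.223e-21 kg·m/s
3. Minimum kinetic energy:
   KE = (Δp)²/(2m) = (7.223e-21)²/(2 × 6.645e-27 kg)
   KE = 3.926e-15 J = 24.504 keV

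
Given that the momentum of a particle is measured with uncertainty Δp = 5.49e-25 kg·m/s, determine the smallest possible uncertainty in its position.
96.045 pm

Using the Heisenberg uncertainty principle:
ΔxΔp ≥ ℏ/2

The minimum uncertainty in position is:
Δx_min = ℏ/(2Δp)
Δx_min = (1.055e-34 J·s) / (2 × 5.490e-25 kg·m/s)
Δx_min = 9.604e-11 m = 96.045 pm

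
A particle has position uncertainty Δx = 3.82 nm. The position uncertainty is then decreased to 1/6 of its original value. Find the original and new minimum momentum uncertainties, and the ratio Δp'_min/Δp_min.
Original Δp_min = 1.380 × 10^-26 kg·m/s; new Δp'_min = 8.282 × 10^-26 kg·m/s; ratio Δp'_min/Δp_min = 6.

From the uncertainty principle ΔxΔp ≥ ℏ/2, the minimum momentum uncertainty is Δp_min = ℏ/(2Δx).

Original (Δx = 3.82 nm = 3.820e-09 m):
Δp_min = (1.055e-34 J·s)/(2 × 3.820e-09 m) = 1.380e-26 kg·m/s

When Δx → (1/6)Δx:
Δp'_min = ℏ/(2 × (1/6)Δx) = 6 × ℏ/(2Δx) = 6 × Δp_min
Δp'_min = 6 × 1.380e-26 kg·m/s = 8.282e-26 kg·m/s

Since Δp_min ∝ 1/Δx, when Δx is decreased to 1/6 of its original value, Δp_min increases to 6 times its original value.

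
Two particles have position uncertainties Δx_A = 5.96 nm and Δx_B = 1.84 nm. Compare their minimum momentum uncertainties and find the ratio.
Particle B has the larger minimum momentum uncertainty, by a factor of 3.24.

For each particle, the minimum momentum uncertainty is Δp_min = ℏ/(2Δx):

Particle A: Δp_A = ℏ/(2×5.960e-09 m) = 8.847e-27 kg·m/s
Particle B: Δp_B = ℏ/(2×1.840e-09 m) = 2.866e-26 kg·m/s

Ratio: Δp_B/Δp_A = 3.24

Since Δp_min ∝ 1/Δx, the particle with smaller position uncertainty (B) has larger momentum uncertainty.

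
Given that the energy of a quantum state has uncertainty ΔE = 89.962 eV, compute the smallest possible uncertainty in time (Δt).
3.658 as

Using the energy-time uncertainty principle:
ΔEΔt ≥ ℏ/2

The minimum uncertainty in time is:
Δt_min = ℏ/(2ΔE)
Δt_min = (1.055e-34 J·s) / (2 × 1.441e-17 J)
Δt_min = 3.658e-18 s = 3.658 as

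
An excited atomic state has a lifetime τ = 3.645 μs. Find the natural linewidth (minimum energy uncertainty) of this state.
90.290 peV

Using the energy-time uncertainty principle:
ΔEΔt ≥ ℏ/2

The lifetime τ represents the time uncertainty Δt.
The natural linewidth (minimum energy uncertainty) is:

ΔE = ℏ/(2τ)
ΔE = (1.055e-34 J·s) / (2 × 3.645e-06 s)
ΔE = 1.447e-29 J = 90.290 peV

This natural linewidth limits the precision of spectroscopic measurements.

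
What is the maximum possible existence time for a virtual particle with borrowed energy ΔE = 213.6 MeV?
1.541 ys

Using the energy-time uncertainty principle:
ΔEΔt ≥ ℏ/2

For a virtual particle borrowing energy ΔE, the maximum lifetime is:
Δt_max = ℏ/(2ΔE)

Converting energy:
ΔE = 213.6 MeV = 3.422e-11 J

Δt_max = (1.055e-34 J·s) / (2 × 3.422e-11 J)
Δt_max = 1.541e-24 s = 1.541 ys

Virtual particles with higher borrowed energy exist for shorter times.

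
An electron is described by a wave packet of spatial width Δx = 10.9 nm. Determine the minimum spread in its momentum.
4.837 × 10^-27 kg·m/s

For a wave packet, the spatial width Δx and momentum spread Δp are related by the uncertainty principle:
ΔxΔp ≥ ℏ/2

The minimum momentum spread is:
Δp_min = ℏ/(2Δx)
Δp_min = (1.055e-34 J·s) / (2 × 1.090e-08 m)
Δp_min = 4.837e-27 kg·m/s

A wave packet cannot have both a well-defined position and well-defined momentum.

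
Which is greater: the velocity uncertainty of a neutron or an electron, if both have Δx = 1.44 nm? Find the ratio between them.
The electron has the larger minimum velocity uncertainty, by a ratio of 1838.7.

For both particles, Δp_min = ℏ/(2Δx) = 3.662e-26 kg·m/s (same for both).

The velocity uncertainty is Δv = Δp/m:
- neutron: Δv = 3.662e-26 / 1.675e-27 = 2.186e+01 m/s = 21.862 m/s
- electron: Δv = 3.662e-26 / 9.109e-31 = 4.020e+04 m/s = 40.197 km/s

Ratio: 4.020e+04 / 2.186e+01 = 1838.7

The lighter particle has larger velocity uncertainty because Δv ∝ 1/m.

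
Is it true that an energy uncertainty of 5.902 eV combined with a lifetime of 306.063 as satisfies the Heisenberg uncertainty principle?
Yes, it satisfies the uncertainty relation.

Calculate the product ΔEΔt:
ΔE = 5.902 eV = 9.456e-19 J
ΔEΔt = (9.456e-19 J) × (3.061e-16 s)
ΔEΔt = 2.894e-34 J·s

Compare to the minimum allowed value ℏ/2:
ℏ/2 = 5.273e-35 J·s

Since ΔEΔt = 2.894e-34 J·s ≥ 5.273e-35 J·s = ℏ/2,
this satisfies the uncertainty relation.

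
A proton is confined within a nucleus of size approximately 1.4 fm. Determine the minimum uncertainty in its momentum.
3.766 × 10^-20 kg·m/s

Using the Heisenberg uncertainty principle:
ΔxΔp ≥ ℏ/2

With Δx ≈ L = 1.400e-15 m (the confinement size):
Δp_min = ℏ/(2Δx)
Δp_min = (1.055e-34 J·s) / (2 × 1.400e-15 m)
Δp_min = 3.766e-20 kg·m/s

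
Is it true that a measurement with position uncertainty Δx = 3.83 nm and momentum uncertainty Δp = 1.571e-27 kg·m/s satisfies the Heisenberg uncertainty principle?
No, it violates the uncertainty principle (impossible measurement).

Calculate the product ΔxΔp:
ΔxΔp = (3.830e-09 m) × (1.571e-27 kg·m/s)
ΔxΔp = 6.017e-36 J·s

Compare to the minimum allowed value ℏ/2:
ℏ/2 = 5.273e-35 J·s

Since ΔxΔp = 6.017e-36 J·s < 5.273e-35 J·s = ℏ/2,
the measurement violates the uncertainty principle.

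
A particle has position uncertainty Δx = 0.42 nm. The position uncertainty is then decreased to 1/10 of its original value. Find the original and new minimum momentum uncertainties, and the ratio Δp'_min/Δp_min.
Original Δp_min = 1.255 × 10^-25 kg·m/s; new Δp'_min = 1.255 × 10^-24 kg·m/s; ratio Δp'_min/Δp_min = 10.

From the uncertainty principle ΔxΔp ≥ ℏ/2, the minimum momentum uncertainty is Δp_min = ℏ/(2Δx).

Original (Δx = 0.42 nm = 4.200e-10 m):
Δp_min = (1.055e-34 J·s)/(2 × 4.200e-10 m) = 1.255e-25 kg·m/s

When Δx → (1/10)Δx:
Δp'_min = ℏ/(2 × (1/10)Δx) = 10 × ℏ/(2Δx) = 10 × Δp_min
Δp'_min = 10 × 1.255e-25 kg·m/s = 1.255e-24 kg·m/s

Since Δp_min ∝ 1/Δx, when Δx is decreased to 1/10 of its original value, Δp_min increases to 10 times its original value.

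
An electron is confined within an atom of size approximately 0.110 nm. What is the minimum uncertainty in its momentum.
4.794 × 10^-25 kg·m/s

Using the Heisenberg uncertainty principle:
ΔxΔp ≥ ℏ/2

With Δx ≈ L = 1.100e-10 m (the confinement size):
Δp_min = ℏ/(2Δx)
Δp_min = (1.055e-34 J·s) / (2 × 1.100e-10 m)
Δp_min = 4.794e-25 kg·m/s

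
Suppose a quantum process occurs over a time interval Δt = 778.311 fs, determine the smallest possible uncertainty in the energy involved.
422.846 μeV

Using the energy-time uncertainty principle:
ΔEΔt ≥ ℏ/2

The minimum uncertainty in energy is:
ΔE_min = ℏ/(2Δt)
ΔE_min = (1.055e-34 J·s) / (2 × 7.783e-13 s)
ΔE_min = 6.775e-23 J = 422.846 μeV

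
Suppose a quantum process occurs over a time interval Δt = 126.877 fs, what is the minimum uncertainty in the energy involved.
2.594 meV

Using the energy-time uncertainty principle:
ΔEΔt ≥ ℏ/2

The minimum uncertainty in energy is:
ΔE_min = ℏ/(2Δt)
ΔE_min = (1.055e-34 J·s) / (2 × 1.269e-13 s)
ΔE_min = 4.156e-22 J = 2.594 meV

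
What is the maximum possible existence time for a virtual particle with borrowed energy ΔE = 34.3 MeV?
9.595 ys

Using the energy-time uncertainty principle:
ΔEΔt ≥ ℏ/2

For a virtual particle borrowing energy ΔE, the maximum lifetime is:
Δt_max = ℏ/(2ΔE)

Converting energy:
ΔE = 34.3 MeV = 5.495e-12 J

Δt_max = (1.055e-34 J·s) / (2 × 5.495e-12 J)
Δt_max = 9.595e-24 s = 9.595 ys

Virtual particles with higher borrowed energy exist for shorter times.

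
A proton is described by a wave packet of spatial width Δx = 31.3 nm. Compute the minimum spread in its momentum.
1.685 × 10^-27 kg·m/s

For a wave packet, the spatial width Δx and momentum spread Δp are related by the uncertainty principle:
ΔxΔp ≥ ℏ/2

The minimum momentum spread is:
Δp_min = ℏ/(2Δx)
Δp_min = (1.055e-34 J·s) / (2 × 3.130e-08 m)
Δp_min = 1.685e-27 kg·m/s

A wave packet cannot have both a well-defined position and well-defined momentum.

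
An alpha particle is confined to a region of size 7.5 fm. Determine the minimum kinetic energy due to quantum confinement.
23.214 keV

Using the uncertainty principle:

1. Position uncertainty: Δx ≈ 7.500e-15 m
2. Minimum momentum uncertainty: Δp = ℏ/(2Δx) = 7.030e-21 kg·m/s
3. Minimum kinetic energy:
   KE = (Δp)²/(2m) = (7.030e-21)²/(2 × 6.645e-27 kg)
   KE = 3.719e-15 J = 23.214 keV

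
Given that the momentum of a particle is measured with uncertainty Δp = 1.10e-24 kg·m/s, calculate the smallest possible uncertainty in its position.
47.935 pm

Using the Heisenberg uncertainty principle:
ΔxΔp ≥ ℏ/2

The minimum uncertainty in position is:
Δx_min = ℏ/(2Δp)
Δx_min = (1.055e-34 J·s) / (2 × 1.100e-24 kg·m/s)
Δx_min = 4.794e-11 m = 47.935 pm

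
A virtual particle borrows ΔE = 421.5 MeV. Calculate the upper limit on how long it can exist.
7.808 × 10^-25 s

Using the energy-time uncertainty principle:
ΔEΔt ≥ ℏ/2

For a virtual particle borrowing energy ΔE, the maximum lifetime is:
Δt_max = ℏ/(2ΔE)

Converting energy:
ΔE = 421.5 MeV = 6.753e-11 J

Δt_max = (1.055e-34 J·s) / (2 × 6.753e-11 J)
Δt_max = 7.808e-25 s = 7.808 × 10^-25 s

Virtual particles with higher borrowed energy exist for shorter times.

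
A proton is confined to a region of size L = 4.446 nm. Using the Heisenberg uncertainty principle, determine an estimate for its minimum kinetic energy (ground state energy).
262.431 neV

Using the uncertainty principle to estimate ground state energy:

1. The position uncertainty is approximately the confinement size:
   Δx ≈ L = 4.446e-09 m

2. From ΔxΔp ≥ ℏ/2, the minimum momentum uncertainty is:
   Δp ≈ ℏ/(2L) = 1.186e-26 kg·m/s

3. The kinetic energy is approximately:
   KE ≈ (Δp)²/(2m) = (1.186e-26)²/(2 × 1.673e-27 kg)
   KE ≈ 4.205e-26 J = 262.431 neV

This is an order-of-magnitude estimate of the ground state energy.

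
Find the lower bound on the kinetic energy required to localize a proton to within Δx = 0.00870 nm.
68.536 meV

Localizing a particle requires giving it sufficient momentum uncertainty:

1. From uncertainty principle: Δp ≥ ℏ/(2Δx)
   Δp_min = (1.055e-34 J·s) / (2 × 8.700e-12 m)
   Δp_min = 6.061e-24 kg·m/s

2. This momentum uncertainty corresponds to kinetic energy:
   KE ≈ (Δp)²/(2m) = (6.061e-24)²/(2 × 1.673e-27 kg)
   KE = 1.098e-20 J = 68.536 meV

Tighter localization requires more energy.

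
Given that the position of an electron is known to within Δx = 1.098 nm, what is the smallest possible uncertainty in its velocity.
52.718 km/s

Using the Heisenberg uncertainty principle and Δp = mΔv:
ΔxΔp ≥ ℏ/2
Δx(mΔv) ≥ ℏ/2

The minimum uncertainty in velocity is:
Δv_min = ℏ/(2mΔx)
Δv_min = (1.055e-34 J·s) / (2 × 9.109e-31 kg × 1.098e-09 m)
Δv_min = 5.272e+04 m/s = 52.718 km/s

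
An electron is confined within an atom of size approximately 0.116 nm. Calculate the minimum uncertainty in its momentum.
4.546 × 10^-25 kg·m/s

Using the Heisenberg uncertainty principle:
ΔxΔp ≥ ℏ/2

With Δx ≈ L = 1.160e-10 m (the confinement size):
Δp_min = ℏ/(2Δx)
Δp_min = (1.055e-34 J·s) / (2 × 1.160e-10 m)
Δp_min = 4.546e-25 kg·m/s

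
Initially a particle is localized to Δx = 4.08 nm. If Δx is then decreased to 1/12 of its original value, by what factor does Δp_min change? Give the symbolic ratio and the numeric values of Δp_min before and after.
Original Δp_min = 1.292 × 10^-26 kg·m/s; new Δp'_min = 1.551 × 10^-25 kg·m/s; ratio Δp'_min/Δp_min = 12.

From the uncertainty principle ΔxΔp ≥ ℏ/2, the minimum momentum uncertainty is Δp_min = ℏ/(2Δx).

Original (Δx = 4.08 nm = 4.080e-09 m):
Δp_min = (1.055e-34 J·s)/(2 × 4.080e-09 m) = 1.292e-26 kg·m/s

When Δx → (1/12)Δx:
Δp'_min = ℏ/(2 × (1/12)Δx) = 12 × ℏ/(2Δx) = 12 × Δp_min
Δp'_min = 12 × 1.292e-26 kg·m/s = 1.551e-25 kg·m/s

Since Δp_min ∝ 1/Δx, when Δx is decreased to 1/12 of its original value, Δp_min increases to 12 times its original value.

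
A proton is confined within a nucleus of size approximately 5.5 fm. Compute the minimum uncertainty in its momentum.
9.587 × 10^-21 kg·m/s

Using the Heisenberg uncertainty principle:
ΔxΔp ≥ ℏ/2

With Δx ≈ L = 5.500e-15 m (the confinement size):
Δp_min = ℏ/(2Δx)
Δp_min = (1.055e-34 J·s) / (2 × 5.500e-15 m)
Δp_min = 9.587e-21 kg·m/s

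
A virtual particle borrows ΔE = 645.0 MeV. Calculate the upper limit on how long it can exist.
5.102 × 10^-25 s

Using the energy-time uncertainty principle:
ΔEΔt ≥ ℏ/2

For a virtual particle borrowing energy ΔE, the maximum lifetime is:
Δt_max = ℏ/(2ΔE)

Converting energy:
ΔE = 645.0 MeV = 1.033e-10 J

Δt_max = (1.055e-34 J·s) / (2 × 1.033e-10 J)
Δt_max = 5.102e-25 s = 5.102 × 10^-25 s

Virtual particles with higher borrowed energy exist for shorter times.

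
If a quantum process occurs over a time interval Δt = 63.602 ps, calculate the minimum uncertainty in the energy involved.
5.174 μeV

Using the energy-time uncertainty principle:
ΔEΔt ≥ ℏ/2

The minimum uncertainty in energy is:
ΔE_min = ℏ/(2Δt)
ΔE_min = (1.055e-34 J·s) / (2 × 6.360e-11 s)
ΔE_min = 8.290e-25 J = 5.174 μeV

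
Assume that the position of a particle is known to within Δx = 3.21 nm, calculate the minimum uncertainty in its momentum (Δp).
1.643 × 10^-26 kg·m/s

Using the Heisenberg uncertainty principle:
ΔxΔp ≥ ℏ/2

The minimum uncertainty in momentum is:
Δp_min = ℏ/(2Δx)
Δp_min = (1.055e-34 J·s) / (2 × 3.210e-09 m)
Δp_min = 1.643e-26 kg·m/s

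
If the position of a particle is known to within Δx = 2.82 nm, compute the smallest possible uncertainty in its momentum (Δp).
1.870 × 10^-26 kg·m/s

Using the Heisenberg uncertainty principle:
ΔxΔp ≥ ℏ/2

The minimum uncertainty in momentum is:
Δp_min = ℏ/(2Δx)
Δp_min = (1.055e-34 J·s) / (2 × 2.820e-09 m)
Δp_min = 1.870e-26 kg·m/s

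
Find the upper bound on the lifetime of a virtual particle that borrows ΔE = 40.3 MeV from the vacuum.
8.166 ys

Using the energy-time uncertainty principle:
ΔEΔt ≥ ℏ/2

For a virtual particle borrowing energy ΔE, the maximum lifetime is:
Δt_max = ℏ/(2ΔE)

Converting energy:
ΔE = 40.3 MeV = 6.457e-12 J

Δt_max = (1.055e-34 J·s) / (2 × 6.457e-12 J)
Δt_max = 8.166e-24 s = 8.166 ys

Virtual particles with higher borrowed energy exist for shorter times.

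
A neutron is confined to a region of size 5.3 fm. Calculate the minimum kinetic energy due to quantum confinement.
184.418 keV

Using the uncertainty principle:

1. Position uncertainty: Δx ≈ 5.300e-15 m
2. Minimum momentum uncertainty: Δp = ℏ/(2Δx) = 9.949e-21 kg·m/s
3. Minimum kinetic energy:
   KE = (Δp)²/(2m) = (9.949e-21)²/(2 × 1.675e-27 kg)
   KE = 2.955e-14 J = 184.418 keV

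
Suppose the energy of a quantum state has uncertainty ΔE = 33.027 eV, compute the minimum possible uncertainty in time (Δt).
9.965 as

Using the energy-time uncertainty principle:
ΔEΔt ≥ ℏ/2

The minimum uncertainty in time is:
Δt_min = ℏ/(2ΔE)
Δt_min = (1.055e-34 J·s) / (2 × 5.292e-18 J)
Δt_min = 9.965e-18 s = 9.965 as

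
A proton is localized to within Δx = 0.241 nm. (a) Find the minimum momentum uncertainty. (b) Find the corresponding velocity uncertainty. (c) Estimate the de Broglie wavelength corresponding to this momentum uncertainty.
(a) Δp_min = 2.188 × 10^-25 kg·m/s
(b) Δv_min = 130.807 m/s
(c) λ_dB = 3.028 nm

Step-by-step:

(a) From the uncertainty principle:
Δp_min = ℏ/(2Δx) = (1.055e-34 J·s)/(2 × 2.410e-10 m) = 2.188e-25 kg·m/s

(b) The velocity uncertainty:
Δv = Δp/m = (2.188e-25 kg·m/s)/(1.673e-27 kg) = 1.308e+02 m/s = 130.807 m/s

(c) The de Broglie wavelength for this momentum:
λ = h/p = (6.626e-34 J·s)/(2.188e-25 kg·m/s) = 3.028e-09 m = 3.028 nm

Note: The de Broglie wavelength is comparable to the localization size, as expected from wave-particle duality.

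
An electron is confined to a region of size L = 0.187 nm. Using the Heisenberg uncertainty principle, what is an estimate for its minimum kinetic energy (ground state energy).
272.383 meV

Using the uncertainty principle to estimate ground state energy:

1. The position uncertainty is approximately the confinement size:
   Δx ≈ L = 1.870e-10 m

2. From ΔxΔp ≥ ℏ/2, the minimum momentum uncertainty is:
   Δp ≈ ℏ/(2L) = 2.820e-25 kg·m/s

3. The kinetic energy is approximately:
   KE ≈ (Δp)²/(2m) = (2.820e-25)²/(2 × 9.109e-31 kg)
   KE ≈ 4.364e-20 J = 272.383 meV

This is an order-of-magnitude estimate of the ground state energy.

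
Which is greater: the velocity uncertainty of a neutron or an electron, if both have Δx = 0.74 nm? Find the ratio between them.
The electron has the larger minimum velocity uncertainty, by a ratio of 1838.7.

For both particles, Δp_min = ℏ/(2Δx) = 7.125e-26 kg·m/s (same for both).

The velocity uncertainty is Δv = Δp/m:
- neutron: Δv = 7.125e-26 / 1.675e-27 = 4.254e+01 m/s = 42.542 m/s
- electron: Δv = 7.125e-26 / 9.109e-31 = 7.822e+04 m/s = 78.221 km/s

Ratio: 7.822e+04 / 4.254e+01 = 1838.7

The lighter particle has larger velocity uncertainty because Δv ∝ 1/m.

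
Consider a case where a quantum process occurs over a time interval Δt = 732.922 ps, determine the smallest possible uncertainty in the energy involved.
449.033 neV

Using the energy-time uncertainty principle:
ΔEΔt ≥ ℏ/2

The minimum uncertainty in energy is:
ΔE_min = ℏ/(2Δt)
ΔE_min = (1.055e-34 J·s) / (2 × 7.329e-10 s)
ΔE_min = 7.194e-26 J = 449.033 neV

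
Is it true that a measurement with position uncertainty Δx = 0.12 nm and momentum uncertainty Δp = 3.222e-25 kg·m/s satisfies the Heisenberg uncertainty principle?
No, it violates the uncertainty principle (impossible measurement).

Calculate the product ΔxΔp:
ΔxΔp = (1.200e-10 m) × (3.222e-25 kg·m/s)
ΔxΔp = 3.866e-35 J·s

Compare to the minimum allowed value ℏ/2:
ℏ/2 = 5.273e-35 J·s

Since ΔxΔp = 3.866e-35 J·s < 5.273e-35 J·s = ℏ/2,
the measurement violates the uncertainty principle.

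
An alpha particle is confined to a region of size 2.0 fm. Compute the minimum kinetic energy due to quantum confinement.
326.452 keV

Using the uncertainty principle:

1. Position uncertainty: Δx ≈ 2.000e-15 m
2. Minimum momentum uncertainty: Δp = ℏ/(2Δx) = 2.636e-20 kg·m/s
3. Minimum kinetic energy:
   KE = (Δp)²/(2m) = (2.636e-20)²/(2 × 6.645e-27 kg)
   KE = 5.230e-14 J = 326.452 keV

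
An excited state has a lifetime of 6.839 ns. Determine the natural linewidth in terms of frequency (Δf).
11.636 MHz

Using the energy-time uncertainty principle and E = hf:
ΔEΔt ≥ ℏ/2
hΔf·Δt ≥ ℏ/2

The minimum frequency uncertainty is:
Δf = ℏ/(2hτ) = 1/(4πτ)
Δf = 1/(4π × 6.839e-09 s)
Δf = 1.164e+07 Hz = 11.636 MHz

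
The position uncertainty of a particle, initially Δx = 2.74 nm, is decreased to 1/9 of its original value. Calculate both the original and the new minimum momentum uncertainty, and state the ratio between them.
Original Δp_min = 1.924 × 10^-26 kg·m/s; new Δp'_min = 1.732 × 10^-25 kg·m/s; ratio Δp'_min/Δp_min = 9.

From the uncertainty principle ΔxΔp ≥ ℏ/2, the minimum momentum uncertainty is Δp_min = ℏ/(2Δx).

Original (Δx = 2.74 nm = 2.740e-09 m):
Δp_min = (1.055e-34 J·s)/(2 × 2.740e-09 m) = 1.924e-26 kg·m/s

When Δx → (1/9)Δx:
Δp'_min = ℏ/(2 × (1/9)Δx) = 9 × ℏ/(2Δx) = 9 × Δp_min
Δp'_min = 9 × 1.924e-26 kg·m/s = 1.732e-25 kg·m/s

Since Δp_min ∝ 1/Δx, when Δx is decreased to 1/9 of its original value, Δp_min increases to 9 times its original value.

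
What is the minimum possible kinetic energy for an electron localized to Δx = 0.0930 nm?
1.101 eV

Localizing a particle requires giving it sufficient momentum uncertainty:

1. From uncertainty principle: Δp ≥ ℏ/(2Δx)
   Δp_min = (1.055e-34 J·s) / (2 × 9.300e-11 m)
   Δp_min = 5.670e-25 kg·m/s

2. This momentum uncertainty corresponds to kinetic energy:
   KE ≈ (Δp)²/(2m) = (5.670e-25)²/(2 × 9.109e-31 kg)
   KE = 1.764e-19 J = 1.101 eV

Tighter localization requires more energy.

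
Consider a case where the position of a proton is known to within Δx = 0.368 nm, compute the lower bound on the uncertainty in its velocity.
85.664 m/s

Using the Heisenberg uncertainty principle and Δp = mΔv:
ΔxΔp ≥ ℏ/2
Δx(mΔv) ≥ ℏ/2

The minimum uncertainty in velocity is:
Δv_min = ℏ/(2mΔx)
Δv_min = (1.055e-34 J·s) / (2 × 1.673e-27 kg × 3.680e-10 m)
Δv_min = 8.566e+01 m/s = 85.664 m/s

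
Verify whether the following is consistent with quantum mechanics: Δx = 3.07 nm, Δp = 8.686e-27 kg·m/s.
No, it violates the uncertainty principle (impossible measurement).

Calculate the product ΔxΔp:
ΔxΔp = (3.070e-09 m) × (8.686e-27 kg·m/s)
ΔxΔp = 2.667e-35 J·s

Compare to the minimum allowed value ℏ/2:
ℏ/2 = 5.273e-35 J·s

Since ΔxΔp = 2.667e-35 J·s < 5.273e-35 J·s = ℏ/2,
the measurement violates the uncertainty principle.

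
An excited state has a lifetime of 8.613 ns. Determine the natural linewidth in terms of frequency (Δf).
9.239 MHz

Using the energy-time uncertainty principle and E = hf:
ΔEΔt ≥ ℏ/2
hΔf·Δt ≥ ℏ/2

The minimum frequency uncertainty is:
Δf = ℏ/(2hτ) = 1/(4πτ)
Δf = 1/(4π × 8.613e-09 s)
Δf = 9.239e+06 Hz = 9.239 MHz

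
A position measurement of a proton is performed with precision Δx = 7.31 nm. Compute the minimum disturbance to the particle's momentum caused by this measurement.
7.213 × 10^-27 kg·m/s

The uncertainty principle implies that measuring position disturbs momentum:
ΔxΔp ≥ ℏ/2

When we measure position with precision Δx, we necessarily introduce a momentum uncertainty:
Δp ≥ ℏ/(2Δx)
Δp_min = (1.055e-34 J·s) / (2 × 7.310e-09 m)
Δp_min = 7.213e-27 kg·m/s

The more precisely we measure position, the greater the momentum disturbance.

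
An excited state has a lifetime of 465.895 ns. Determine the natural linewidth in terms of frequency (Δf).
170.806 kHz

Using the energy-time uncertainty principle and E = hf:
ΔEΔt ≥ ℏ/2
hΔf·Δt ≥ ℏ/2

The minimum frequency uncertainty is:
Δf = ℏ/(2hτ) = 1/(4πτ)
Δf = 1/(4π × 4.659e-07 s)
Δf = 1.708e+05 Hz = 170.806 kHz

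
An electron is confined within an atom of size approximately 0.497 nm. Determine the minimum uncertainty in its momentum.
1.061 × 10^-25 kg·m/s

Using the Heisenberg uncertainty principle:
ΔxΔp ≥ ℏ/2

With Δx ≈ L = 4.970e-10 m (the confinement size):
Δp_min = ℏ/(2Δx)
Δp_min = (1.055e-34 J·s) / (2 × 4.970e-10 m)
Δp_min = 1.061e-25 kg·m/s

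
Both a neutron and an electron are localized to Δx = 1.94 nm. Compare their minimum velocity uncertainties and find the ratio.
The electron has the larger minimum velocity uncertainty, by a ratio of 1838.7.

For both particles, Δp_min = ℏ/(2Δx) = 2.718e-26 kg·m/s (same for both).

The velocity uncertainty is Δv = Δp/m:
- neutron: Δv = 2.718e-26 / 1.675e-27 = 1.623e+01 m/s = 16.227 m/s
- electron: Δv = 2.718e-26 / 9.109e-31 = 2.984e+04 m/s = 29.837 km/s

Ratio: 2.984e+04 / 1.623e+01 = 1838.7

The lighter particle has larger velocity uncertainty because Δv ∝ 1/m.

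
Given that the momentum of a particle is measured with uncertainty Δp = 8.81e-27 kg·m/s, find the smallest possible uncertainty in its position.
5.985 nm

Using the Heisenberg uncertainty principle:
ΔxΔp ≥ ℏ/2

The minimum uncertainty in position is:
Δx_min = ℏ/(2Δp)
Δx_min = (1.055e-34 J·s) / (2 × 8.810e-27 kg·m/s)
Δx_min = 5.985e-09 m = 5.985 nm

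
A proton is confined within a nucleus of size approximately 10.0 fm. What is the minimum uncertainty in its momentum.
5.273 × 10^-21 kg·m/s

Using the Heisenberg uncertainty principle:
ΔxΔp ≥ ℏ/2

With Δx ≈ L = 1.000e-14 m (the confinement size):
Δp_min = ℏ/(2Δx)
Δp_min = (1.055e-34 J·s) / (2 × 1.000e-14 m)
Δp_min = 5.273e-21 kg·m/s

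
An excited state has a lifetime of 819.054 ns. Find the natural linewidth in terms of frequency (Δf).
97.158 kHz

Using the energy-time uncertainty principle and E = hf:
ΔEΔt ≥ ℏ/2
hΔf·Δt ≥ ℏ/2

The minimum frequency uncertainty is:
Δf = ℏ/(2hτ) = 1/(4πτ)
Δf = 1/(4π × 8.191e-07 s)
Δf = 9.716e+04 Hz = 97.158 kHz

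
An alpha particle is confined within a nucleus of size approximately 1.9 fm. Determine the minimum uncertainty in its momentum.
2.775 × 10^-20 kg·m/s

Using the Heisenberg uncertainty principle:
ΔxΔp ≥ ℏ/2

With Δx ≈ L = 1.900e-15 m (the confinement size):
Δp_min = ℏ/(2Δx)
Δp_min = (1.055e-34 J·s) / (2 × 1.900e-15 m)
Δp_min = 2.775e-20 kg·m/s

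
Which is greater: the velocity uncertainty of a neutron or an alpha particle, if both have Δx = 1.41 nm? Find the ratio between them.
The neutron has the larger minimum velocity uncertainty, by a ratio of 4.0.

For both particles, Δp_min = ℏ/(2Δx) = 3.740e-26 kg·m/s (same for both).

The velocity uncertainty is Δv = Δp/m:
- neutron: Δv = 3.740e-26 / 1.675e-27 = 2.233e+01 m/s = 22.327 m/s
- alpha particle: Δv = 3.740e-26 / 6.645e-27 = 5.628e+00 m/s = 5.628 m/s

Ratio: 2.233e+01 / 5.628e+00 = 4.0

The lighter particle has larger velocity uncertainty because Δv ∝ 1/m.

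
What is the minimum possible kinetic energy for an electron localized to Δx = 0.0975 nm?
1.002 eV

Localizing a particle requires giving it sufficient momentum uncertainty:

1. From uncertainty principle: Δp ≥ ℏ/(2Δx)
   Δp_min = (1.055e-34 J·s) / (2 × 9.750e-11 m)
   Δp_min = 5.408e-25 kg·m/s

2. This momentum uncertainty corresponds to kinetic energy:
   KE ≈ (Δp)²/(2m) = (5.408e-25)²/(2 × 9.109e-31 kg)
   KE = 1.605e-19 J = 1.002 eV

Tighter localization requires more energy.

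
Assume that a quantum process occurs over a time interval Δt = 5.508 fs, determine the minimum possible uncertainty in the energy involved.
59.751 meV

Using the energy-time uncertainty principle:
ΔEΔt ≥ ℏ/2

The minimum uncertainty in energy is:
ΔE_min = ℏ/(2Δt)
ΔE_min = (1.055e-34 J·s) / (2 × 5.508e-15 s)
ΔE_min = 9.573e-21 J = 59.751 meV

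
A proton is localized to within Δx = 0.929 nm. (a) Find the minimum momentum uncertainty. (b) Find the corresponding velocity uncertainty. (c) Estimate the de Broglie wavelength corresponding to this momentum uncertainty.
(a) Δp_min = 5.676 × 10^-26 kg·m/s
(b) Δv_min = 33.934 m/s
(c) λ_dB = 11.674 nm

Step-by-step:

(a) From the uncertainty principle:
Δp_min = ℏ/(2Δx) = (1.055e-34 J·s)/(2 × 9.290e-10 m) = 5.676e-26 kg·m/s

(b) The velocity uncertainty:
Δv = Δp/m = (5.676e-26 kg·m/s)/(1.673e-27 kg) = 3.393e+01 m/s = 33.934 m/s

(c) The de Broglie wavelength for this momentum:
λ = h/p = (6.626e-34 J·s)/(5.676e-26 kg·m/s) = 1.167e-08 m = 11.674 nm

Note: The de Broglie wavelength is comparable to the localization size, as expected from wave-particle duality.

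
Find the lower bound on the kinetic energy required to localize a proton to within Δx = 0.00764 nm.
88.873 meV

Localizing a particle requires giving it sufficient momentum uncertainty:

1. From uncertainty principle: Δp ≥ ℏ/(2Δx)
   Δp_min = (1.055e-34 J·s) / (2 × 7.640e-12 m)
   Δp_min = 6.902e-24 kg·m/s

2. This momentum uncertainty corresponds to kinetic energy:
   KE ≈ (Δp)²/(2m) = (6.902e-24)²/(2 × 1.673e-27 kg)
   KE = 1.424e-20 J = 88.873 meV

Tighter localization requires more energy.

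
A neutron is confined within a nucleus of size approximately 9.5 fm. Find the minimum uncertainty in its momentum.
5.550 × 10^-21 kg·m/s

Using the Heisenberg uncertainty principle:
ΔxΔp ≥ ℏ/2

With Δx ≈ L = 9.500e-15 m (the confinement size):
Δp_min = ℏ/(2Δx)
Δp_min = (1.055e-34 J·s) / (2 × 9.500e-15 m)
Δp_min = 5.550e-21 kg·m/s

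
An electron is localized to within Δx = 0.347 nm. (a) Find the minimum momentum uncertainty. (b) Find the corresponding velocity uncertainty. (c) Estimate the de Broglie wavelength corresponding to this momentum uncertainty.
(a) Δp_min = 1.520 × 10^-25 kg·m/s
(b) Δv_min = 166.812 km/s
(c) λ_dB = 4.361 nm

Step-by-step:

(a) From the uncertainty principle:
Δp_min = ℏ/(2Δx) = (1.055e-34 J·s)/(2 × 3.470e-10 m) = 1.520e-25 kg·m/s

(b) The velocity uncertainty:
Δv = Δp/m = (1.520e-25 kg·m/s)/(9.109e-31 kg) = 1.668e+05 m/s = 166.812 km/s

(c) The de Broglie wavelength for this momentum:
λ = h/p = (6.626e-34 J·s)/(1.520e-25 kg·m/s) = 4.361e-09 m = 4.361 nm

Note: The de Broglie wavelength is comparable to the localization size, as expected from wave-particle duality.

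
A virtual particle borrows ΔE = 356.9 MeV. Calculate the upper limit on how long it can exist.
9.221 × 10^-25 s

Using the energy-time uncertainty principle:
ΔEΔt ≥ ℏ/2

For a virtual particle borrowing energy ΔE, the maximum lifetime is:
Δt_max = ℏ/(2ΔE)

Converting energy:
ΔE = 356.9 MeV = 5.718e-11 J

Δt_max = (1.055e-34 J·s) / (2 × 5.718e-11 J)
Δt_max = 9.221e-25 s = 9.221 × 10^-25 s

Virtual particles with higher borrowed energy exist for shorter times.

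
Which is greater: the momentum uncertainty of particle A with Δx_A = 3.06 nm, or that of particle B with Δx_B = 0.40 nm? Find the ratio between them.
Particle B has the larger minimum momentum uncertainty, by a factor of 7.65.

For each particle, the minimum momentum uncertainty is Δp_min = ℏ/(2Δx):

Particle A: Δp_A = ℏ/(2×3.060e-09 m) = 1.723e-26 kg·m/s
Particle B: Δp_B = ℏ/(2×4.000e-10 m) = 1.318e-25 kg·m/s

Ratio: Δp_B/Δp_A = 7.65

Since Δp_min ∝ 1/Δx, the particle with smaller position uncertainty (B) has larger momentum uncertainty.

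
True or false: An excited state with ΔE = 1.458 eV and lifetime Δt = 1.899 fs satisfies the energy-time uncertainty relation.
Yes, it satisfies the uncertainty relation.

Calculate the product ΔEΔt:
ΔE = 1.458 eV = 2.336e-19 J
ΔEΔt = (2.336e-19 J) × (1.899e-15 s)
ΔEΔt = 4.436e-34 J·s

Compare to the minimum allowed value ℏ/2:
ℏ/2 = 5.273e-35 J·s

Since ΔEΔt = 4.436e-34 J·s ≥ 5.273e-35 J·s = ℏ/2,
this satisfies the uncertainty relation.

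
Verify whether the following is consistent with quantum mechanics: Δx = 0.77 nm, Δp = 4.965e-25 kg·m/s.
Yes, it satisfies the uncertainty principle.

Calculate the product ΔxΔp:
ΔxΔp = (7.700e-10 m) × (4.965e-25 kg·m/s)
ΔxΔp = 3.823e-34 J·s

Compare to the minimum allowed value ℏ/2:
ℏ/2 = 5.273e-35 J·s

Since ΔxΔp = 3.823e-34 J·s ≥ 5.273e-35 J·s = ℏ/2,
the measurement satisfies the uncertainty principle.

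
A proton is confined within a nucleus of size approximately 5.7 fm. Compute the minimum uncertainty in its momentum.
9.251 × 10^-21 kg·m/s

Using the Heisenberg uncertainty principle:
ΔxΔp ≥ ℏ/2

With Δx ≈ L = 5.700e-15 m (the confinement size):
Δp_min = ℏ/(2Δx)
Δp_min = (1.055e-34 J·s) / (2 × 5.700e-15 m)
Δp_min = 9.251e-21 kg·m/s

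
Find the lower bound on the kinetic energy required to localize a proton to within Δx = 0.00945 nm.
58.089 meV

Localizing a particle requires giving it sufficient momentum uncertainty:

1. From uncertainty principle: Δp ≥ ℏ/(2Δx)
   Δp_min = (1.055e-34 J·s) / (2 × 9.450e-12 m)
   Δp_min = 5.580e-24 kg·m/s

2. This momentum uncertainty corresponds to kinetic energy:
   KE ≈ (Δp)²/(2m) = (5.580e-24)²/(2 × 1.673e-27 kg)
   KE = 9.307e-21 J = 58.089 meV

Tighter localization requires more energy.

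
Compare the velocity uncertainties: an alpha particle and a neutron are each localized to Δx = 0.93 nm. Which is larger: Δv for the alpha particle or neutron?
The neutron has the larger minimum velocity uncertainty, by a ratio of 4.0.

For both particles, Δp_min = ℏ/(2Δx) = 5.670e-26 kg·m/s (same for both).

The velocity uncertainty is Δv = Δp/m:
- alpha particle: Δv = 5.670e-26 / 6.645e-27 = 8.533e+00 m/s = 8.533 m/s
- neutron: Δv = 5.670e-26 / 1.675e-27 = 3.385e+01 m/s = 33.851 m/s

Ratio: 3.385e+01 / 8.533e+00 = 4.0

The lighter particle has larger velocity uncertainty because Δv ∝ 1/m.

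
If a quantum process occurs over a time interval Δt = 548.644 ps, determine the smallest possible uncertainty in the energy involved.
599.853 neV

Using the energy-time uncertainty principle:
ΔEΔt ≥ ℏ/2

The minimum uncertainty in energy is:
ΔE_min = ℏ/(2Δt)
ΔE_min = (1.055e-34 J·s) / (2 × 5.486e-10 s)
ΔE_min = 9.611e-26 J = 599.853 neV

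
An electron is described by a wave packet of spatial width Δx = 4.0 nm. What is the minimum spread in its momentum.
1.318 × 10^-26 kg·m/s

For a wave packet, the spatial width Δx and momentum spread Δp are related by the uncertainty principle:
ΔxΔp ≥ ℏ/2

The minimum momentum spread is:
Δp_min = ℏ/(2Δx)
Δp_min = (1.055e-34 J·s) / (2 × 4.000e-09 m)
Δp_min = 1.318e-26 kg·m/s

A wave packet cannot have both a well-defined position and well-defined momentum.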